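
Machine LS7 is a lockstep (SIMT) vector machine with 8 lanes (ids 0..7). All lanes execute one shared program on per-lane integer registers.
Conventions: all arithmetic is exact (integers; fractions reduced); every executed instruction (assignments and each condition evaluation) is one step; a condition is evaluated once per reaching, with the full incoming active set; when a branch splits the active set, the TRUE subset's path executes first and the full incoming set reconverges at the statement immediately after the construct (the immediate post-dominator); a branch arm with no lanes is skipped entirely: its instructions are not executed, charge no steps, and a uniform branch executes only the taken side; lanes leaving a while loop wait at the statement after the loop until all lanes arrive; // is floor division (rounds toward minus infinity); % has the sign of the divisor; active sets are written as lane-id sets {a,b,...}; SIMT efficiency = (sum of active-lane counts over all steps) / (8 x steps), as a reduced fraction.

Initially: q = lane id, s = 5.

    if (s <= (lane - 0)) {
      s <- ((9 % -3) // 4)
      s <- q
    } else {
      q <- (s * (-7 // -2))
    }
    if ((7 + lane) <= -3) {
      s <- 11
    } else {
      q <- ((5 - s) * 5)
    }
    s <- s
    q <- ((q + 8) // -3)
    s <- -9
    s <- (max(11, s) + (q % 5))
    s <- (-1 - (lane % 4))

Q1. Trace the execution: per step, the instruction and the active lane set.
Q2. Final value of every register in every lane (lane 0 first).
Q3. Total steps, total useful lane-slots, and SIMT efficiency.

step 0: eval (s <= (lane - 0))       {0,1,2,3,4,5,6,7}
step 1: s <- ((9 % -3) // 4)         {5,6,7}
step 2: s <- q                       {5,6,7}
step 3: q <- (s * (-7 // -2))        {0,1,2,3,4}
step 4: eval ((7 + lane) <= -3)      {0,1,2,3,4,5,6,7}
step 5: q <- ((5 - s) * 5)           {0,1,2,3,4,5,6,7}
step 6: s <- s                       {0,1,2,3,4,5,6,7}
step 7: q <- ((q + 8) // -3)         {0,1,2,3,4,5,6,7}
step 8: s <- -9                      {0,1,2,3,4,5,6,7}
step 9: s <- (max(11, s) + (q % 5))  {0,1,2,3,4,5,6,7}
step 10: s <- (-1 - (lane % 4))       {0,1,2,3,4,5,6,7}

Answer: 11 steps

q: -3,-3,-3,-3,-3,-3,-1,0
s: -1,-2,-3,-4,-1,-2,-3,-4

steps = 11; useful = 75; efficiency = 75/88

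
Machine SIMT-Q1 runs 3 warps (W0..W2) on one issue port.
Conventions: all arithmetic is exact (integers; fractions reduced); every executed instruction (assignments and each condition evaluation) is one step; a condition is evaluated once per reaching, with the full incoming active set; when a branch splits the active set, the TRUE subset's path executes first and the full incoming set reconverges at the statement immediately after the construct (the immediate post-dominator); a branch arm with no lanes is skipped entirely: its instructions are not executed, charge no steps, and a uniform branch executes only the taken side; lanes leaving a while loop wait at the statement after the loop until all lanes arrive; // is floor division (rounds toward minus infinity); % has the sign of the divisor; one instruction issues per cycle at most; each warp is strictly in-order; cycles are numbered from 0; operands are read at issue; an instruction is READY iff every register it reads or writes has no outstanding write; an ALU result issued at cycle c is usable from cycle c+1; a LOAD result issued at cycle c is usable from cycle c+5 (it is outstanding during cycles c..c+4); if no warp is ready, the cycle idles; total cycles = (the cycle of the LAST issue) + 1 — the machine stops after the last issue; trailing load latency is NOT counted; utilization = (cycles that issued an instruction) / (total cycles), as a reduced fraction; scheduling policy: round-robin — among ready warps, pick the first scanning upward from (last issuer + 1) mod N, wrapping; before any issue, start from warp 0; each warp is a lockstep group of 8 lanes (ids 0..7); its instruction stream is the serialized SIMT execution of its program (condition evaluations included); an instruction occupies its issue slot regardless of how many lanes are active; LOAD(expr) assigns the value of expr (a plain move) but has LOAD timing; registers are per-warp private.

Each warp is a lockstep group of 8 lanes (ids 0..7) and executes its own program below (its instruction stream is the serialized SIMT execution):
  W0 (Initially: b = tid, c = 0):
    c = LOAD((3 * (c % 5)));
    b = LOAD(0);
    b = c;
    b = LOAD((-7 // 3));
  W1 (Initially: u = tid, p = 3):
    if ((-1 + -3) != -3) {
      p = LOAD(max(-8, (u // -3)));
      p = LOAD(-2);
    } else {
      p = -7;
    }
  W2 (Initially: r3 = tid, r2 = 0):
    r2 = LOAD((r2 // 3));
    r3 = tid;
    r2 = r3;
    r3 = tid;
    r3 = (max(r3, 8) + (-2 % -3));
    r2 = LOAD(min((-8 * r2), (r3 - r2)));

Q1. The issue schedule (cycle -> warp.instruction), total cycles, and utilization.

cycle 0: W0.I0
cycle 1: W1.I0
cycle 2: W2.I0
cycle 3: W0.I1
cycle 4: W1.I1
cycle 5: W2.I1
cycle 6: idle
cycle 7: W2.I2
cycle 8: W0.I2
cycle 9: W1.I2
cycle 10: W2.I3
cycle 11: W0.I3
cycle 12: W2.I4
cycle 13: W2.I5

Answer: 14 cycles, utilization 13/14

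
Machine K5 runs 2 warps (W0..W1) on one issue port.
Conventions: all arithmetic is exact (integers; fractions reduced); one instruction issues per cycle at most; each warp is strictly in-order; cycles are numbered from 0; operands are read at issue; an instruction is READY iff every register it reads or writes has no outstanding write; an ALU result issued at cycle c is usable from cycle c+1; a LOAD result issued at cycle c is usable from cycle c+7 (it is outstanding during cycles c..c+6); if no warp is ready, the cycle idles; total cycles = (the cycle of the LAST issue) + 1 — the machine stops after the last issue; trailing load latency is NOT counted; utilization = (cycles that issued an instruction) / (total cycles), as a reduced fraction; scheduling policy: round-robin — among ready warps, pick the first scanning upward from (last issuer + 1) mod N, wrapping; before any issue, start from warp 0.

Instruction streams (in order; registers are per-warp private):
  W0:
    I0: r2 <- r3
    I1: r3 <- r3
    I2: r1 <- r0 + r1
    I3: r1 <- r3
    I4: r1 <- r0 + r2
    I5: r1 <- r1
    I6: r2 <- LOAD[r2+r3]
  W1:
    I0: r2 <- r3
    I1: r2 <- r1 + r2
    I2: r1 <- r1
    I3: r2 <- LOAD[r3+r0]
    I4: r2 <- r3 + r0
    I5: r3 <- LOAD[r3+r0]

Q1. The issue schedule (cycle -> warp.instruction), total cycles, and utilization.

cycle 0: W0.I0
cycle 1: W1.I0
cycle 2: W0.I1
cycle 3: W1.I1
cycle 4: W0.I2
cycle 5: W1.I2
cycle 6: W0.I3
cycle 7: W1.I3
cycle 8: W0.I4
cycle 9: W0.I5
cycle 10: W0.I6
cycle 11: idle
cycle 12: idle
cycle 13: idle
cycle 14: W1.I4
cycle 15: W1.I5

Answer: 16 cycles, utilization 13/16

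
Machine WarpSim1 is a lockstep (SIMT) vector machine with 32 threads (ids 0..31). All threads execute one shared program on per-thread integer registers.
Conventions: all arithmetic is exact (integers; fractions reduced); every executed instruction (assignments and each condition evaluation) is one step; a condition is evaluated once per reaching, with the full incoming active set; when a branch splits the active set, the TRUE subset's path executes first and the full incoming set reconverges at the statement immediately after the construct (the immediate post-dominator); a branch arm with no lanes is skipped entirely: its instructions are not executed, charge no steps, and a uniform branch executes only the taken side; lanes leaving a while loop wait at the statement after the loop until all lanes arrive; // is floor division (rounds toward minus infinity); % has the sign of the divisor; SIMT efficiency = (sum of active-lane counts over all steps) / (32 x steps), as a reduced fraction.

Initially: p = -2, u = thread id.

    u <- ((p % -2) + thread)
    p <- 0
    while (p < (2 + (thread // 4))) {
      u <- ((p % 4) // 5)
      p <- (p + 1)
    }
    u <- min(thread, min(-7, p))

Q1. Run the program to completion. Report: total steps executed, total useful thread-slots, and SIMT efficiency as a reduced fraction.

Answer: 31 steps, 656 useful, 41/62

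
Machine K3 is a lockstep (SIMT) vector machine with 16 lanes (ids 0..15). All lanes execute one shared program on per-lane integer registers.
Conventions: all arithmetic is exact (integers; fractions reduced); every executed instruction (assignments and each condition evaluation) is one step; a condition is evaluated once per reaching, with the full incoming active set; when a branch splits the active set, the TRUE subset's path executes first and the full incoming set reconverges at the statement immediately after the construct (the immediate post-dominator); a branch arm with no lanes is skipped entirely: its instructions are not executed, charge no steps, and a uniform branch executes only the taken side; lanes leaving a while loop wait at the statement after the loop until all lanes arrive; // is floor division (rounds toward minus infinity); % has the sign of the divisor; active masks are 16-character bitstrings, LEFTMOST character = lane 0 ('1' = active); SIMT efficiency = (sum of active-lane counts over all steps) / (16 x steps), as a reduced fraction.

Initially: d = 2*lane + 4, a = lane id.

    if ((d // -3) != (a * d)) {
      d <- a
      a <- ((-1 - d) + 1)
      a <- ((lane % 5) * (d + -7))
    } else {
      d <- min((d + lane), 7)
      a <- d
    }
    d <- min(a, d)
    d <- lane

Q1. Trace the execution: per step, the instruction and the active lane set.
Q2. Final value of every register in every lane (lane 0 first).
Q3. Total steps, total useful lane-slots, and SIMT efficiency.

step 0: eval ((d // -3) != (a * d))  1111111111111111
step 1: d <- a                       1111111111111111
step 2: a <- ((-1 - d) + 1)          1111111111111111
step 3: a <- ((lane % 5) * (d + -7)) 1111111111111111
step 4: d <- min(a, d)               1111111111111111
step 5: d <- lane                    1111111111111111

Answer: 6 steps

d: 0,1,2,3,4,5,6,7,8,9,10,11,12,13,14,15
a: 0,-6,-10,-12,-12,0,-1,0,3,8,0,4,10,18,28,0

steps = 6; useful = 96; efficiency = 96/96 = 1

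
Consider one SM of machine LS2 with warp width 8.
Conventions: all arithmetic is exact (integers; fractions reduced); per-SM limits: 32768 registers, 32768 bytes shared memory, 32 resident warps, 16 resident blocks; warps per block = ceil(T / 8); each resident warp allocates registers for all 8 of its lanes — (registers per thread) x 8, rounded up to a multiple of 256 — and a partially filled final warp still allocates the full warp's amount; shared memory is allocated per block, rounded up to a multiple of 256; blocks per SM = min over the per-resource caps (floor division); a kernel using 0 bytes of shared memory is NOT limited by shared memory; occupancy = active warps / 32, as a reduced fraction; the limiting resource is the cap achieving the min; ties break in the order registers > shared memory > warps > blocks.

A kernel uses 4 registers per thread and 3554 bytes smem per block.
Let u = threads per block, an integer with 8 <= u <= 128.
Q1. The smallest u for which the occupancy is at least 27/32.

Answer: u = 17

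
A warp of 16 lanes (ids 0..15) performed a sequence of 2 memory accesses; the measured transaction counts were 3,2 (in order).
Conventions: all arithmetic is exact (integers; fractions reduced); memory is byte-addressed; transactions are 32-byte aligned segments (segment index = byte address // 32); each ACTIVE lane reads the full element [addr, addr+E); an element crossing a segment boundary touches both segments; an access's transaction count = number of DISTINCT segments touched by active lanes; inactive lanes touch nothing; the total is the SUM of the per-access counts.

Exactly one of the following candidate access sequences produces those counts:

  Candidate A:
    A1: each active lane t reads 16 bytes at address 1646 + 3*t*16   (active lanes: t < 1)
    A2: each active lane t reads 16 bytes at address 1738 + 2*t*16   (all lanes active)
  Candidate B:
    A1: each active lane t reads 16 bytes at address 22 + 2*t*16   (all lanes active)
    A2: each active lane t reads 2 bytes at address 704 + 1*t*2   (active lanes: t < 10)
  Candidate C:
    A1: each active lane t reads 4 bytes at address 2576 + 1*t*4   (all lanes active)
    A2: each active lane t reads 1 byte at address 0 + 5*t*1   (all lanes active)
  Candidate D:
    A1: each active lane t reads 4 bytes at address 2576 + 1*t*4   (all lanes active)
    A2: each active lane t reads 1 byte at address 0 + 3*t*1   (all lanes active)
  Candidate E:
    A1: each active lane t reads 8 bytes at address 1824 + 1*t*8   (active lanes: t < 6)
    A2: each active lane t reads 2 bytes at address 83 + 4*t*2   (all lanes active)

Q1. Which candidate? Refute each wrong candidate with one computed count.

A: A1 gives 1 transaction, not 3
B: A1 gives 17 transactions, not 3
C: A2 gives 3 transactions, not 2
E: A1 gives 2 transactions, not 3
D: all counts match (3,2)

Answer: D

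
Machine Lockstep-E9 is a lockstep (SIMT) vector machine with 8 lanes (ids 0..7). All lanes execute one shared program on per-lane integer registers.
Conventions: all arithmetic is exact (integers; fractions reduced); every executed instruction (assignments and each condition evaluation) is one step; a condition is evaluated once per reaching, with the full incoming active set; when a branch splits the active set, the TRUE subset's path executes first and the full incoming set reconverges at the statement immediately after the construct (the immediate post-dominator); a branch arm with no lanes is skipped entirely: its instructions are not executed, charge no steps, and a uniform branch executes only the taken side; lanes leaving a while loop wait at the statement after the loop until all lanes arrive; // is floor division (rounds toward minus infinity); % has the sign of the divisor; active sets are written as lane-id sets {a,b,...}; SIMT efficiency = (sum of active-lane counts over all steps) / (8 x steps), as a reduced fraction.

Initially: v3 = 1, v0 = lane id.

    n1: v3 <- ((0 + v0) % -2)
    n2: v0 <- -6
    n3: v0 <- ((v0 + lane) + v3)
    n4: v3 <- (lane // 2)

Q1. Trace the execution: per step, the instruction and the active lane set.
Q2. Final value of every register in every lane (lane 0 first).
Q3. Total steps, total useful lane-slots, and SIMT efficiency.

step 0: v3 <- ((0 + v0) % -2)        {0,1,2,3,4,5,6,7}
step 1: v0 <- -6                     {0,1,2,3,4,5,6,7}
step 2: v0 <- ((v0 + lane) + v3)     {0,1,2,3,4,5,6,7}
step 3: v3 <- (lane // 2)            {0,1,2,3,4,5,6,7}

Answer: 4 steps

v3: 0,0,1,1,2,2,3,3
v0: -6,-6,-4,-4,-2,-2,0,0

steps = 4; useful = 32; efficiency = 32/32 = 1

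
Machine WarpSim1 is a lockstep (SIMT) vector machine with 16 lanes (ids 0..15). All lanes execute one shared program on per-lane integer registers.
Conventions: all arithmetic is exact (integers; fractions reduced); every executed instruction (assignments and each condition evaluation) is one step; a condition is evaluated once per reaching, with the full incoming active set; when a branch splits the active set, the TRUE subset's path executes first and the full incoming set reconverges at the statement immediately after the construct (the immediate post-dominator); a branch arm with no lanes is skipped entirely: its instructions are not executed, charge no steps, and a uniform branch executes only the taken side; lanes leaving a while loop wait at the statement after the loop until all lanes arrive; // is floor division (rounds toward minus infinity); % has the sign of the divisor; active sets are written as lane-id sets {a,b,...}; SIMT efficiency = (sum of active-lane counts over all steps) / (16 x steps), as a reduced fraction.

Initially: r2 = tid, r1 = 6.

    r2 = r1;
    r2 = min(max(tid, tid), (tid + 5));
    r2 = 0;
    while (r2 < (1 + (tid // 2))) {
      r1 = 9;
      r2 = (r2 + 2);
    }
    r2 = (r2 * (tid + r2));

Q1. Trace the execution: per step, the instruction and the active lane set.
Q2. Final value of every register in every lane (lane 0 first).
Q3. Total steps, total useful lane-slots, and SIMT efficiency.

step 0: r2 <- r1                     {0,1,2,3,4,5,6,7,8,9,10,11,12,13,14,15}
step 1: r2 <- min(max(tid, tid), (tid + 5)) {0,1,2,3,4,5,6,7,8,9,10,11,12,13,14,15}
step 2: r2 <- 0                      {0,1,2,3,4,5,6,7,8,9,10,11,12,13,14,15}
step 3: eval (r2 < (1 + (tid // 2))) {0,1,2,3,4,5,6,7,8,9,10,11,12,13,14,15}
step 4: r1 <- 9                      {0,1,2,3,4,5,6,7,8,9,10,11,12,13,14,15}
step 5: r2 <- (r2 + 2)               {0,1,2,3,4,5,6,7,8,9,10,11,12,13,14,15}
step 6: eval (r2 < (1 + (tid // 2))) {0,1,2,3,4,5,6,7,8,9,10,11,12,13,14,15}
step 7: r1 <- 9                      {4,5,6,7,8,9,10,11,12,13,14,15}
step 8: r2 <- (r2 + 2)               {4,5,6,7,8,9,10,11,12,13,14,15}
step 9: eval (r2 < (1 + (tid // 2))) {4,5,6,7,8,9,10,11,12,13,14,15}
step 10: r1 <- 9                      {8,9,10,11,12,13,14,15}
step 11: r2 <- (r2 + 2)               {8,9,10,11,12,13,14,15}
step 12: eval (r2 < (1 + (tid // 2))) {8,9,10,11,12,13,14,15}
step 13: r1 <- 9                      {12,13,14,15}
step 14: r2 <- (r2 + 2)               {12,13,14,15}
step 15: eval (r2 < (1 + (tid // 2))) {12,13,14,15}
step 16: r2 <- (r2 * (tid + r2))      {0,1,2,3,4,5,6,7,8,9,10,11,12,13,14,15}

Answer: 17 steps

r2: 4,6,8,10,32,36,40,44,84,90,96,102,160,168,176,184
r1: 9,9,9,9,9,9,9,9,9,9,9,9,9,9,9,9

steps = 17; useful = 200; efficiency = 200/272 = 25/34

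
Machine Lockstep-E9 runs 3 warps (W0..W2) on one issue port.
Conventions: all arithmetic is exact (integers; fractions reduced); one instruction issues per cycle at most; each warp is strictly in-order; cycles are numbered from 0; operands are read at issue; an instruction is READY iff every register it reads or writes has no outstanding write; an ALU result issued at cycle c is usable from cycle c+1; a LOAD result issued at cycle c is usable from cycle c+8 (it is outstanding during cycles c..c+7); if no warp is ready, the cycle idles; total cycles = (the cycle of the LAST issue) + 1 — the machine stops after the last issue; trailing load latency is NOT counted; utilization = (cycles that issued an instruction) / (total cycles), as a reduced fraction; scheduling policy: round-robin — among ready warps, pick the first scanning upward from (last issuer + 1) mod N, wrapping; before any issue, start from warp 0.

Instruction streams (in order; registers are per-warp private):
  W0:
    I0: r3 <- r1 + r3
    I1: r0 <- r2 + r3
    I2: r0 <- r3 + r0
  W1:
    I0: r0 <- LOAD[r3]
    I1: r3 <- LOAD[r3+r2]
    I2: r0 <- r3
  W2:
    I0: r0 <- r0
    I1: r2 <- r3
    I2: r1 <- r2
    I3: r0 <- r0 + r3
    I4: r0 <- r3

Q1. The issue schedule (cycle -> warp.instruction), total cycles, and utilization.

cycle 0: W0.I0
cycle 1: W1.I0
cycle 2: W2.I0
cycle 3: W0.I1
cycle 4: W1.I1
cycle 5: W2.I1
cycle 6: W0.I2
cycle 7: W2.I2
cycle 8: W2.I3
cycle 9: W2.I4
cycle 10: idle
cycle 11: idle
cycle 12: W1.I2

Answer: 13 cycles, utilization 11/13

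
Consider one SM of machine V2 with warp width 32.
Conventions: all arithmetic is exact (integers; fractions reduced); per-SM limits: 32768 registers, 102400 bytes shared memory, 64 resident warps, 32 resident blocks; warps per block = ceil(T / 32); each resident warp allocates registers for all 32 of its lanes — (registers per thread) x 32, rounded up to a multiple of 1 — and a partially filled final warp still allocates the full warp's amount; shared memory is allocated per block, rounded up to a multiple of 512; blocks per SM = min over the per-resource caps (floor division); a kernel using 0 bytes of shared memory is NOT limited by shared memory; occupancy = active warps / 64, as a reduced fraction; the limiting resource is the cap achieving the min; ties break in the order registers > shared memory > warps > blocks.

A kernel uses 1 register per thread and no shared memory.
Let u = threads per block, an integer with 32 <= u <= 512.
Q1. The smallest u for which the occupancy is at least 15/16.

Answer: u = 33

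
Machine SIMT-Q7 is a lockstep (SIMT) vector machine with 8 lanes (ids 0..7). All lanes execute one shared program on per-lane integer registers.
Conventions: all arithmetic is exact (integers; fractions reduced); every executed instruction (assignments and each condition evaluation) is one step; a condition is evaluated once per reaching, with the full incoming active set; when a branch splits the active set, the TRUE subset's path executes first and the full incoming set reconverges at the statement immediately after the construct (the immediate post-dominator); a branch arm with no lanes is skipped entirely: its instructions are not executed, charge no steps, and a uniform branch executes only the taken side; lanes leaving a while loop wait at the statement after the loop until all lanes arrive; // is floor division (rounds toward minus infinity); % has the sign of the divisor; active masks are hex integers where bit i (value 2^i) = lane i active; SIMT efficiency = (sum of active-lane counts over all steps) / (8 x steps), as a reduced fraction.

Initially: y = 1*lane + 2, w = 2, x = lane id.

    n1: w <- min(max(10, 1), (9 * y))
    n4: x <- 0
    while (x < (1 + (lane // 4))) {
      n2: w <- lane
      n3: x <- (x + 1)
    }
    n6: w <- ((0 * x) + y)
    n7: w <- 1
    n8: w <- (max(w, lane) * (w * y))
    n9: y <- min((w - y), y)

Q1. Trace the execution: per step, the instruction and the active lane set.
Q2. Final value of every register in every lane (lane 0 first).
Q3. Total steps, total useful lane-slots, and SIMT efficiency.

step 0: w <- min(max(10, 1), (9 * y)) 0xff
step 1: x <- 0                       0xff
step 2: eval (x < (1 + (lane // 4))) 0xff
step 3: w <- lane                    0xff
step 4: x <- (x + 1)                 0xff
step 5: eval (x < (1 + (lane // 4))) 0xff
step 6: w <- lane                    0xf0
step 7: x <- (x + 1)                 0xf0
step 8: eval (x < (1 + (lane // 4))) 0xf0
step 9: w <- ((0 * x) + y)           0xff
step 10: w <- 1                       0xff
step 11: w <- (max(w, lane) * (w * y)) 0xff
step 12: y <- min((w - y), y)         0xff

Answer: 13 steps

y: 0,0,4,5,6,7,8,9
w: 2,3,8,15,24,35,48,63
x: 1,1,1,1,2,2,2,2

steps = 13; useful = 92; efficiency = 92/104 = 23/26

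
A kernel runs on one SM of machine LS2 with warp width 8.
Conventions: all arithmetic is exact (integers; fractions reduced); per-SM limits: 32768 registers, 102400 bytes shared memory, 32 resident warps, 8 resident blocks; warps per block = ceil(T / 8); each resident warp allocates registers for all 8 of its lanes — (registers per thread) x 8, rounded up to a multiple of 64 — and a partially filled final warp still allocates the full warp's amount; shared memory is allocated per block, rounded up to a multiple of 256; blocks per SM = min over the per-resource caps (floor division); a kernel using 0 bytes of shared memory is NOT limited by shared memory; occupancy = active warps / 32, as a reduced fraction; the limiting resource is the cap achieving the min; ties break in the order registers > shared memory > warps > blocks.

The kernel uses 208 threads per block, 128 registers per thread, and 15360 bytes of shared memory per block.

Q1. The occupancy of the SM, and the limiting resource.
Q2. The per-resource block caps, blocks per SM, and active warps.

Answer: occupancy 13/16, limited by registers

registers: 1 block
shared memory: 6 blocks
warps: 1 block
blocks: 8 blocks

Answer: 1 block, 26 active warps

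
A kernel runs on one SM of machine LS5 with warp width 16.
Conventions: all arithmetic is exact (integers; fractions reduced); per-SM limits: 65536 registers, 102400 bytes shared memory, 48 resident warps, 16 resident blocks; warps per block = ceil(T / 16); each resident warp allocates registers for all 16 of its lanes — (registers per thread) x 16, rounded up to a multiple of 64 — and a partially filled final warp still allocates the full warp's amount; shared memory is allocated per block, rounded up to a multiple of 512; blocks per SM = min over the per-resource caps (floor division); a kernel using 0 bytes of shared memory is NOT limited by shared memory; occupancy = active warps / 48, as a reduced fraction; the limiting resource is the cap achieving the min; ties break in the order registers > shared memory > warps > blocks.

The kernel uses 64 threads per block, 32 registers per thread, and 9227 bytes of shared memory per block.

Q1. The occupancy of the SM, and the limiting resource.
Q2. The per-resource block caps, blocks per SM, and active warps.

Answer: occupancy 5/6, limited by shared memory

registers: 32 blocks
shared memory: 10 blocks
warps: 12 blocks
blocks: 16 blocks

Answer: 10 blocks, 40 active warps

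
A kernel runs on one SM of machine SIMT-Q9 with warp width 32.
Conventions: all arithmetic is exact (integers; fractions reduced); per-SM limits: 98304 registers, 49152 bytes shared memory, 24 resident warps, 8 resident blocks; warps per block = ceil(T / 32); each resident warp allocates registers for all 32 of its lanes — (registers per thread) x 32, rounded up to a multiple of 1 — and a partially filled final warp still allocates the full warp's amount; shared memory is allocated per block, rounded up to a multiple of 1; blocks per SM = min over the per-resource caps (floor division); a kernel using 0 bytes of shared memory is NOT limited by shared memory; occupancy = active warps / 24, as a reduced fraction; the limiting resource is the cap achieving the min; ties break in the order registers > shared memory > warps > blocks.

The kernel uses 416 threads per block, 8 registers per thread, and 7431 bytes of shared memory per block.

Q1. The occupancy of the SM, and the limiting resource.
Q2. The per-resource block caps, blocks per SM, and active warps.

Answer: occupancy 13/24, limited by warps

registers: 29 blocks
shared memory: 6 blocks
warps: 1 block
blocks: 8 blocks

Answer: 1 block, 13 active warps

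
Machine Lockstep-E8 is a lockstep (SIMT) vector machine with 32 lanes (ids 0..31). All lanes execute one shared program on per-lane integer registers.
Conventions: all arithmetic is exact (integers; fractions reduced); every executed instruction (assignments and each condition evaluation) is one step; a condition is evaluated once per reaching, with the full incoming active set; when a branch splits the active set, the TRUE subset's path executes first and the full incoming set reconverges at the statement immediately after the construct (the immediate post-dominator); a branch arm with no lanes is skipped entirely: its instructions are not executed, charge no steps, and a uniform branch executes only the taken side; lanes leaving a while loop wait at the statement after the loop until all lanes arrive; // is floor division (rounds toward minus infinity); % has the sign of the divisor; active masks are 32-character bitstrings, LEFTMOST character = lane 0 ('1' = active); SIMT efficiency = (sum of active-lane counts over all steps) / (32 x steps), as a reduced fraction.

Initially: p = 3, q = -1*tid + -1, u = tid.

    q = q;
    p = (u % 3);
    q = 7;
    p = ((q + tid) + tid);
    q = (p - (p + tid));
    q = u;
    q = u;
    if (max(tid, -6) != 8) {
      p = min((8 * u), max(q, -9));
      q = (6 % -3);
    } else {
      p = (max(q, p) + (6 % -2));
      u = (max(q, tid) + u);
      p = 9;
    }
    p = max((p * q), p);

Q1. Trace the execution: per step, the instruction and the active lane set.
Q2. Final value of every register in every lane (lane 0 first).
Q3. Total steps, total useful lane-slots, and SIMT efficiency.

step 0: q <- q                       11111111111111111111111111111111
step 1: p <- (u % 3)                 11111111111111111111111111111111
step 2: q <- 7                       11111111111111111111111111111111
step 3: p <- ((q + tid) + tid)       11111111111111111111111111111111
step 4: q <- (p - (p + tid))         11111111111111111111111111111111
step 5: q <- u                       11111111111111111111111111111111
step 6: q <- u                       11111111111111111111111111111111
step 7: eval (max(tid, -6) != 8)     11111111111111111111111111111111
step 8: p <- min((8 * u), max(q, -9)) 11111111011111111111111111111111
step 9: q <- (6 % -3)                11111111011111111111111111111111
step 10: p <- (max(q, p) + (6 % -2))  00000000100000000000000000000000
step 11: u <- (max(q, tid) + u)       00000000100000000000000000000000
step 12: p <- 9                       00000000100000000000000000000000
step 13: p <- max((p * q), p)         11111111111111111111111111111111

Answer: 14 steps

p: 0,1,2,3,4,5,6,7,72,9,10,11,12,13,14,15,16,17,18,19,20,21,22,23,24,25,26,27,28,29,30,31
q: 0,0,0,0,0,0,0,0,8,0,0,0,0,0,0,0,0,0,0,0,0,0,0,0,0,0,0,0,0,0,0,0
u: 0,1,2,3,4,5,6,7,16,9,10,11,12,13,14,15,16,17,18,19,20,21,22,23,24,25,26,27,28,29,30,31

steps = 14; useful = 353; efficiency = 353/448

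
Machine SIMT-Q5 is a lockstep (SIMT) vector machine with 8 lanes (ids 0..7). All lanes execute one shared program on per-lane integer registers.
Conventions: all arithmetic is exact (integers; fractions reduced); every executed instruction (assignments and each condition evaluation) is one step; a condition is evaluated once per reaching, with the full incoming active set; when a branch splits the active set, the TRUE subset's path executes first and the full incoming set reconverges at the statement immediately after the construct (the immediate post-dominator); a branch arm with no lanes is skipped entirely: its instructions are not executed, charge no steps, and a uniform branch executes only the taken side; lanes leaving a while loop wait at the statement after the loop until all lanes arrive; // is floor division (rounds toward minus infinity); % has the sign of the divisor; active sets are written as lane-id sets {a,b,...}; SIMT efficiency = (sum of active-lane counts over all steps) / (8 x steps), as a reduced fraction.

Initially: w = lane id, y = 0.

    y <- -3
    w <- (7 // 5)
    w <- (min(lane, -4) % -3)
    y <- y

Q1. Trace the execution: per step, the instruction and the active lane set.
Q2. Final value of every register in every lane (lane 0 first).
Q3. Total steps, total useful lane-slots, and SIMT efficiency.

step 0: y <- -3                      {0,1,2,3,4,5,6,7}
step 1: w <- (7 // 5)                {0,1,2,3,4,5,6,7}
step 2: w <- (min(lane, -4) % -3)    {0,1,2,3,4,5,6,7}
step 3: y <- y                       {0,1,2,3,4,5,6,7}

Answer: 4 steps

w: -1,-1,-1,-1,-1,-1,-1,-1
y: -3,-3,-3,-3,-3,-3,-3,-3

steps = 4; useful = 32; efficiency = 32/32 = 1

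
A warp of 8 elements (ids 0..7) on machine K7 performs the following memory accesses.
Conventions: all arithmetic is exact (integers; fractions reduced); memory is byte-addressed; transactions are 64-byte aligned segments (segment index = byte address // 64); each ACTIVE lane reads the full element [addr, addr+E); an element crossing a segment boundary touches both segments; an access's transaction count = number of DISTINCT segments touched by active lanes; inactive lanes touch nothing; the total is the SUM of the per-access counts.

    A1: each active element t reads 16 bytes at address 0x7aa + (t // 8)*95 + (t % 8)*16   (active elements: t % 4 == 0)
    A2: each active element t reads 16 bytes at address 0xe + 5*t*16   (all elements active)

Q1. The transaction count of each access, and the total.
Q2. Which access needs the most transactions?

A1: 2 transactions
A2: 10 transactions

Answer: 2,10; total 12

Answer: A2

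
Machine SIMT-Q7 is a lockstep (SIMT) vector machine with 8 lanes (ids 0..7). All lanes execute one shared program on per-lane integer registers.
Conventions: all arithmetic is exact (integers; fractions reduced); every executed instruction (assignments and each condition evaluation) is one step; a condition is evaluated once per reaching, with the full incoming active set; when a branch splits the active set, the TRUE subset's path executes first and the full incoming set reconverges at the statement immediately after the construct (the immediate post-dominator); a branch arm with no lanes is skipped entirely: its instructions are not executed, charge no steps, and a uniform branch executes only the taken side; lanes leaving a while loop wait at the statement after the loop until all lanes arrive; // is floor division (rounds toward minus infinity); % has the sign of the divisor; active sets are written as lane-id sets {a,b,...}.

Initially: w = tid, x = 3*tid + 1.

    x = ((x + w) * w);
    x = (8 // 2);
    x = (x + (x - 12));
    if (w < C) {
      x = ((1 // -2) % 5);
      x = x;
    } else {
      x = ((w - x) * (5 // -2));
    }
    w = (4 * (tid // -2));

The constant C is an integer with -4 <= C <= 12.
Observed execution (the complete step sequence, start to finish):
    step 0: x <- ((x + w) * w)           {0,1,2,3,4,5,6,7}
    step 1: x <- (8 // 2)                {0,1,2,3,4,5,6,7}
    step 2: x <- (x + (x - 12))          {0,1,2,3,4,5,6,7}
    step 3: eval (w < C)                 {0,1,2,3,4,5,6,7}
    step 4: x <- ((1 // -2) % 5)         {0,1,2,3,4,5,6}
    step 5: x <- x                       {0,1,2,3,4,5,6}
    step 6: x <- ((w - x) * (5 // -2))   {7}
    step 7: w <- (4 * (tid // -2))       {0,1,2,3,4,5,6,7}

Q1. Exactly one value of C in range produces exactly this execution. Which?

Answer: C = 7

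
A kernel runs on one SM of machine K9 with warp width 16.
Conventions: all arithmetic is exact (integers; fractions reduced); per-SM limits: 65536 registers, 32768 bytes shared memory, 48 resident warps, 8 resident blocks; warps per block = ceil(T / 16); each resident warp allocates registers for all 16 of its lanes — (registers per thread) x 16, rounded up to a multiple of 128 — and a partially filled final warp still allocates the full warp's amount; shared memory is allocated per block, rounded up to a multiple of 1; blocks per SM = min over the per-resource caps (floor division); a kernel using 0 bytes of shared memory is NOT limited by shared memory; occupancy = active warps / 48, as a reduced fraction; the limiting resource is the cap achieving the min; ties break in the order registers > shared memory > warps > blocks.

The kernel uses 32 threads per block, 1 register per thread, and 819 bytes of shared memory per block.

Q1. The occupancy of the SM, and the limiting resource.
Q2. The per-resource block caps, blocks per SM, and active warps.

Answer: occupancy 1/3, limited by blocks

registers: 256 blocks
shared memory: 40 blocks
warps: 24 blocks
blocks: 8 blocks

Answer: 8 blocks, 16 active warps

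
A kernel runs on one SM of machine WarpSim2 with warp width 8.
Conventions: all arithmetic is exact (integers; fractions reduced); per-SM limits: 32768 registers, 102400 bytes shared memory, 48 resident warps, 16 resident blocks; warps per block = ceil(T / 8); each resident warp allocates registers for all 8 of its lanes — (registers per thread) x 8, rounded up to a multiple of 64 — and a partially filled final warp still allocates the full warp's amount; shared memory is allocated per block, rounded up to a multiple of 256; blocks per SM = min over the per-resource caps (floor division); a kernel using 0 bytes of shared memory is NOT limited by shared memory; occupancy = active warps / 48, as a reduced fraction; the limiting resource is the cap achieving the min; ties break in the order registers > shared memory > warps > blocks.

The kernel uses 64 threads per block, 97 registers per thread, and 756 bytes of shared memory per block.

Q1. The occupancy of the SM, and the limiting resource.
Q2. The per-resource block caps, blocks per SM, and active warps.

Answer: occupancy 2/3, limited by registers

registers: 4 blocks
shared memory: 133 blocks
warps: 6 blocks
blocks: 16 blocks

Answer: 4 blocks, 32 active warps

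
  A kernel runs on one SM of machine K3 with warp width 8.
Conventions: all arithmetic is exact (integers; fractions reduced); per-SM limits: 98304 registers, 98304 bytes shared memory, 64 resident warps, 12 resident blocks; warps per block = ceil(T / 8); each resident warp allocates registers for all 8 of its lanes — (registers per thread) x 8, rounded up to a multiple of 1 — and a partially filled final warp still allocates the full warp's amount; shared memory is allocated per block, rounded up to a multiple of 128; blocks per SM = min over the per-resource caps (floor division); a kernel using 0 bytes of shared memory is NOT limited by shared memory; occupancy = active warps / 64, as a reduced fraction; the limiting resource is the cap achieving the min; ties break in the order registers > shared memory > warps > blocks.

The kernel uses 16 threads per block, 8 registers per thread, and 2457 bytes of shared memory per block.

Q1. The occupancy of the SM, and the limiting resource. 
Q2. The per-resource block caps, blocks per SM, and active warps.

Answer: occupancy 3/8, limited by blocks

registers: 768 blocks
shared memory: 38 blocks
warps: 32 blocks
blocks: 12 blocks

Answer: 12 blocks, 24 active warps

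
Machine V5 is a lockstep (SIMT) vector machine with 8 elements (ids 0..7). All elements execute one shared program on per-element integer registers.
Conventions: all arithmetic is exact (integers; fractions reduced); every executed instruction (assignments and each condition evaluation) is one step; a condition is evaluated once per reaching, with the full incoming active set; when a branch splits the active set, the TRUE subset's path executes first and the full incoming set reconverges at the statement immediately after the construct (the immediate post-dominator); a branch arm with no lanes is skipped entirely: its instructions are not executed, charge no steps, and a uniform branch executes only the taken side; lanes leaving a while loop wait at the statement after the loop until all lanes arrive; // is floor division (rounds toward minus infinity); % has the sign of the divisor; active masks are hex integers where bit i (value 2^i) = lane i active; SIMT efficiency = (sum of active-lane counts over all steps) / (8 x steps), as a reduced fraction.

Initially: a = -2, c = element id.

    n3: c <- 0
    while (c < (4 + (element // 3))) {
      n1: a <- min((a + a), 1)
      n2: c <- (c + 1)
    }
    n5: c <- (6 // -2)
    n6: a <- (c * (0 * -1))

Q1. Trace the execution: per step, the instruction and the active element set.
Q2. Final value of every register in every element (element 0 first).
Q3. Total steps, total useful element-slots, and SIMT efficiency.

step 0: c <- 0                       0xff
step 1: eval (c < (4 + (element // 3))) 0xff
step 2: a <- min((a + a), 1)         0xff
step 3: c <- (c + 1)                 0xff
step 4: eval (c < (4 + (element // 3))) 0xff
step 5: a <- min((a + a), 1)         0xff
step 6: c <- (c + 1)                 0xff
step 7: eval (c < (4 + (element // 3))) 0xff
step 8: a <- min((a + a), 1)         0xff
step 9: c <- (c + 1)                 0xff
step 10: eval (c < (4 + (element // 3))) 0xff
step 11: a <- min((a + a), 1)         0xff
step 12: c <- (c + 1)                 0xff
step 13: eval (c < (4 + (element // 3))) 0xff
step 14: a <- min((a + a), 1)         0xf8
step 15: c <- (c + 1)                 0xf8
step 16: eval (c < (4 + (element // 3))) 0xf8
step 17: a <- min((a + a), 1)         0xc0
step 18: c <- (c + 1)                 0xc0
step 19: eval (c < (4 + (element // 3))) 0xc0
step 20: c <- (6 // -2)               0xff
step 21: a <- (c * (0 * -1))          0xff

Answer: 22 steps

a: 0,0,0,0,0,0,0,0
c: -3,-3,-3,-3,-3,-3,-3,-3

steps = 22; useful = 149; efficiency = 149/176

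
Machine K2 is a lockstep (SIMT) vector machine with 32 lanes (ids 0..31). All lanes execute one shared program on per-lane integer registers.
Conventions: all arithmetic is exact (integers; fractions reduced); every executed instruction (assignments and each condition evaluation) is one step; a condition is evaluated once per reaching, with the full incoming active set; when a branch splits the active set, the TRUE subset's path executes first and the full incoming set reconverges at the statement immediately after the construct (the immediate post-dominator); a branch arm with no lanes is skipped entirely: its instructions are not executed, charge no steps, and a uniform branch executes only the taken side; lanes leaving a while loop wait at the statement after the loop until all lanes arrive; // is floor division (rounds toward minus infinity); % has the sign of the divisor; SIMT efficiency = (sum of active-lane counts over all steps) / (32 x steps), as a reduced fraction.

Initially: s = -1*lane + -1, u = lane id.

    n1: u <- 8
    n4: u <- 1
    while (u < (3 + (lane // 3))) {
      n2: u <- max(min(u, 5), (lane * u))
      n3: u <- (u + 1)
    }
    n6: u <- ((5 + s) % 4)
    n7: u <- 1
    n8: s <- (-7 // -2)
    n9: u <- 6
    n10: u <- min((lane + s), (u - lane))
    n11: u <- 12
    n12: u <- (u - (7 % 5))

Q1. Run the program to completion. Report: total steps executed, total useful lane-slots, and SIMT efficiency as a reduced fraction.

Answer: 16 steps, 422 useful, 211/256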